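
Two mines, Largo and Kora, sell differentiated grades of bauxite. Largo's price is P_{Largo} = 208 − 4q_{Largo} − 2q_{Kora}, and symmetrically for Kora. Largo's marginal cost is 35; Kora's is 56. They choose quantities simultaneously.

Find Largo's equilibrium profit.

1296

Mine Largo's profit: π = q_{Largo}(208 − 4q_{Largo} − 2q_{Kora}) − 35q_{Largo}.
∂π/∂q_{Largo} = 173 − 8q_{Largo} − 2q_{Kora} = 0 ⇒ q_{Largo} = 21.625 − 0.25q_{Kora}.
Similarly q_{Kora} = 19 − 0.25q_{Largo}.
Solving the two reaction functions simultaneously: (1 − (−0.25)(−0.25))q_{Largo} = 21.625 − 0.25·19, so 0.9375q_{Largo} = 16.875 and q_{Largo} = 18.
Then q_{Kora} = 19 − 0.25·18 = 14.5.
P_{Largo} = 208 − 4·18 − 2·14.5 = 107.
Profit = (107 − 35)·18 = 1296.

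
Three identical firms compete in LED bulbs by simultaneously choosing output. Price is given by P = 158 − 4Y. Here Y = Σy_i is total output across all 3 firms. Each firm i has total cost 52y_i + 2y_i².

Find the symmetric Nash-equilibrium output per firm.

5.3

A representative firm's profit is π_i = y_i(158 − 4Y) − 52y_i − 2y_i², with Y = y_i + Σ_{j≠i} y_j.
First-order condition: 106 − 12y_i − 4Σ_{j≠i} y_j = 0.
Imposing symmetry (y_j = y for all j) turns Σ_{j≠i} y_j into 2y, so 106 = 20y and y = 5.3.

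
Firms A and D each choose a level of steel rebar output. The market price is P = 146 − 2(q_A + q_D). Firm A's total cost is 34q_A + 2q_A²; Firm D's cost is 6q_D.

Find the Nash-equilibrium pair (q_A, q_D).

Firm A's profit: π = q_A(146 − 2(q_A + q_D)) − 34q_A − 2q_A².
∂π/∂q_A = 112 − 8q_A − 2q_D = 0, so q_A = 14 − 0.25q_D.
For D: ∂π/∂q_D = 140 − 4q_D − 2q_A = 0 ⇒ q_D = 35 − 0.5q_A.
Solving the two reaction functions simultaneously: (1 − (−0.25)(−0.5))q_A = 14 − 0.25·35, so 0.875q_A = 5.25 and q_A = 6.
Then q_D = 35 − 0.5·6 = 32.

6, 32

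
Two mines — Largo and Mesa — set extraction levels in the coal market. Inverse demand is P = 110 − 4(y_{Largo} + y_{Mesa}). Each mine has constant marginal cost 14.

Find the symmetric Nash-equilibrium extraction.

Mine Largo's profit: π = y_{Largo}(110 − 4(y_{Largo} + y_{Mesa})) − 14y_{Largo}.
∂π/∂y_{Largo} = 96 − 8y_{Largo} − 4y_{Mesa} = 0, so y_{Largo} = 12 − 0.5y_{Mesa}.
The game is symmetric, so in equilibrium y_{Mesa} = y_{Largo}: the reaction function gives 1.5y_{Largo} = 12, hence y_{Largo} = 8.

8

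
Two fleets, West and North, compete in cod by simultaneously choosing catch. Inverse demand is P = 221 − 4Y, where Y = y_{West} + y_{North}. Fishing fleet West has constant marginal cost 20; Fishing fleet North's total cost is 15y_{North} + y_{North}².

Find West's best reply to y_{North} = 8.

21.125

Fishing fleet West's profit: π = y_{West}(221 − 4(y_{West} + y_{North})) − 20y_{West}.
∂π/∂y_{West} = 201 − 8y_{West} − 4y_{North} = 0, so y_{West} = 25.125 − 0.5y_{North}.
At y_{North} = 8: y_{West} = 25.125 − 0.5·8 = 21.125.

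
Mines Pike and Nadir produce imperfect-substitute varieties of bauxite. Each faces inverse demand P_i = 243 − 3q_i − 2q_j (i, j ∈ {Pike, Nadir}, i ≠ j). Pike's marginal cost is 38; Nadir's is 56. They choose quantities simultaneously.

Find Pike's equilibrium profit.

2146.6875

Mine Pike's profit: π = q_{Pike}(243 − 3q_{Pike} − 2q_{Nadir}) − 38q_{Pike}.
∂π/∂q_{Pike} = 205 − 6q_{Pike} − 2q_{Nadir} = 0 ⇒ q_{Pike} = 205/6 − (1/3)q_{Nadir}.
Similarly q_{Nadir} = 187/6 − (1/3)q_{Pike}.
Solving the two reaction functions simultaneously: (1 − (−1/3)(−1/3))q_{Pike} = 205/6 − (1/3)·(187/6), so (8/9)q_{Pike} = 214/9 and q_{Pike} = 26.75.
Then q_{Nadir} = 187/6 − (1/3)·26.75 = 22.25.
P_{Pike} = 243 − 3·26.75 − 2·22.25 = 118.25.
Profit = (118.25 − 38)·26.75 = 2146.6875.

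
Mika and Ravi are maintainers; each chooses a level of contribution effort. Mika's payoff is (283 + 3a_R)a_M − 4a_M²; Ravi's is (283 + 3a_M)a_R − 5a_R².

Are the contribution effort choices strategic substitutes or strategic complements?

strategic complements

Expanding Mika's payoff: 283a_M + 3a_Ra_M − 4a_M².
∂π/∂a_M = 283 + 3a_R − 8a_M = 0, so a_M = 35.375 + 0.375a_R.
The best-response slope da_M/da_R = 0.375 > 0: the reaction function is upward-sloping, so the choices are strategic complements.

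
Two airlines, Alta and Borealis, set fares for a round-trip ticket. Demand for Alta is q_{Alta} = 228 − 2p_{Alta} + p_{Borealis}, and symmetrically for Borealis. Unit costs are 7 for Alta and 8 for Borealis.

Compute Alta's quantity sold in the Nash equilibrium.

Alta's profit: π = (p_{Alta} − 7)(228 − 2p_{Alta} + p_{Borealis}).
∂π/∂p_{Alta} = 242 − 4p_{Alta} + p_{Borealis} = 0 ⇒ p_{Alta} = 60.5 + 0.25p_{Borealis}.
Similarly p_{Borealis} = 61 + 0.25p_{Alta}.
Plugging p_{Borealis} into Alta's best response: p_{Alta} = 60.5 + 0.25(61 + 0.25p_{Alta}) ⇒ 0.9375p_{Alta} = 75.75, so p_{Alta} = 80.8.
Then p_{Borealis} = 61 + 0.25·80.8 = 81.2.
q_{Alta} = 228 − 2·80.8 + 81.2 = 147.6.

147.6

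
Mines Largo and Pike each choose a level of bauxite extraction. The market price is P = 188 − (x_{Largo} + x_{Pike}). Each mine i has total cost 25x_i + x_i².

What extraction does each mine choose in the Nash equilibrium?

Mine Largo's profit: π = x_{Largo}(188 − (x_{Largo} + x_{Pike})) − 25x_{Largo} − x_{Largo}².
∂π/∂x_{Largo} = 163 − 4x_{Largo} − x_{Pike} = 0, so x_{Largo} = 40.75 − 0.25x_{Pike}.
Setting x_{Largo} = x_{Pike} in the reaction function: x_{Largo} = 40.75 − 0.25x_{Largo}, so x_{Largo} = 40.75 / 1.25 = 32.6.

32.6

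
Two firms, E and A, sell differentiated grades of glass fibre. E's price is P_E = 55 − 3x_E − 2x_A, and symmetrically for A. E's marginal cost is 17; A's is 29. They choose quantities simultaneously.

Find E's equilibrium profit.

Firm E's profit: π = x_E(55 − 3x_E − 2x_A) − 17x_E.
∂π/∂x_E = 38 − 6x_E − 2x_A = 0 ⇒ x_E = 19/3 − (1/3)x_A.
Similarly x_A = 13/3 − (1/3)x_E.
Substituting the second reaction function into the first: x_E = 19/3 − (1/3)(13/3 − (1/3)x_E), which gives (8/9)x_E = 44/9 ⇒ x_E = 5.5.
Then x_A = 13/3 − (1/3)·5.5 = 2.5.
P_E = 55 − 3·5.5 − 2·2.5 = 33.5.
Profit = (33.5 − 17)·5.5 = 90.75.

90.75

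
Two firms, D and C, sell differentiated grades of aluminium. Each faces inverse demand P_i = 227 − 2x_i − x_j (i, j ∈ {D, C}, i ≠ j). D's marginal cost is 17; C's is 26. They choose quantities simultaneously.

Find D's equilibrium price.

102.2

Firm D's profit: π = x_D(227 − 2x_D − x_C) − 17x_D.
∂π/∂x_D = 210 − 4x_D − x_C = 0 ⇒ x_D = 52.5 − 0.25x_C.
Similarly x_C = 50.25 − 0.25x_D.
Plugging x_C into D's best response: x_D = 52.5 − 0.25(50.25 − 0.25x_D) ⇒ 0.9375x_D = 39.9375, so x_D = 42.6.
Then x_C = 50.25 − 0.25·42.6 = 39.6.
P_D = 227 − 2·42.6 − 39.6 = 102.2.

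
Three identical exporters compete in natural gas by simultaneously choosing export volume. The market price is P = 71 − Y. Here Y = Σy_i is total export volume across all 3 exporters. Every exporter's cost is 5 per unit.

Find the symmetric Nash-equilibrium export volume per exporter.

16.5

A representative exporter's profit is π_i = y_i(71 − Y) − 5y_i, with Y = y_i + Σ_{j≠i} y_j.
First-order condition: 66 − 2y_i − Σ_{j≠i} y_j = 0.
Imposing symmetry (y_j = y for all j) turns Σ_{j≠i} y_j into 2y, so 66 = 4y and y = 16.5.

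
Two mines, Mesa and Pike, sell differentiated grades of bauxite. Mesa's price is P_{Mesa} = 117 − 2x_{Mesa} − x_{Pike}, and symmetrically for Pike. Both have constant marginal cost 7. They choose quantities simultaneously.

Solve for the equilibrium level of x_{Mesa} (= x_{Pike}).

Mine Mesa's profit: π = x_{Mesa}(117 − 2x_{Mesa} − x_{Pike}) − 7x_{Mesa}.
∂π/∂x_{Mesa} = 110 − 4x_{Mesa} − x_{Pike} = 0 ⇒ x_{Mesa} = 27.5 − 0.25x_{Pike}.
The game is symmetric, so in equilibrium x_{Pike} = x_{Mesa}: the reaction function gives 1.25x_{Mesa} = 27.5, hence x_{Mesa} = 22.

22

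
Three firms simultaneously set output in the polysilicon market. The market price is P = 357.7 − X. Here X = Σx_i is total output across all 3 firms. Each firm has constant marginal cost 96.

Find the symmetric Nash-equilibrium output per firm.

65.425

A representative firm's profit is π_i = x_i(357.7 − X) − 96x_i, with X = x_i + Σ_{j≠i} x_j.
First-order condition: 261.7 − 2x_i − Σ_{j≠i} x_j = 0.
With identical firms, set every x_j = x: then 261.7 − 2x − 2x = 0, i.e. x = 261.7/4 = 65.425.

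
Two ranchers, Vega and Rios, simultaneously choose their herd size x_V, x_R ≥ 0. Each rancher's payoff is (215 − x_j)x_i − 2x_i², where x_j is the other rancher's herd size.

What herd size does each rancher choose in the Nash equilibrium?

43

Vega's payoff is (215 − x_R)x_V − 2x_V².
∂π/∂x_V = 215 − x_R − 4x_V = 0, so x_V = 53.75 − 0.25x_R.
The game is symmetric, so in equilibrium x_R = x_V: the reaction function gives 1.25x_V = 53.75, hence x_V = 43.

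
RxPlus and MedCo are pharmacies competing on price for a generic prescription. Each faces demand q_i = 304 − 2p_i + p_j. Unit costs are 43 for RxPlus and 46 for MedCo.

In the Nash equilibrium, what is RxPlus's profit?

RxPlus's profit: π = (p_{RxPlus} − 43)(304 − 2p_{RxPlus} + p_{MedCo}).
∂π/∂p_{RxPlus} = 390 − 4p_{RxPlus} + p_{MedCo} = 0 ⇒ p_{RxPlus} = 97.5 + 0.25p_{MedCo}.
Similarly p_{MedCo} = 99 + 0.25p_{RxPlus}.
Substituting the second reaction function into the first: p_{RxPlus} = 97.5 + 0.25(99 + 0.25p_{RxPlus}), which gives 0.9375p_{RxPlus} = 122.25 ⇒ p_{RxPlus} = 130.4.
Then p_{MedCo} = 99 + 0.25·130.4 = 131.6.
q_{RxPlus} = 304 − 2·130.4 + 131.6 = 174.8.
Profit = (130.4 − 43)·174.8 = 15277.52.

15277.52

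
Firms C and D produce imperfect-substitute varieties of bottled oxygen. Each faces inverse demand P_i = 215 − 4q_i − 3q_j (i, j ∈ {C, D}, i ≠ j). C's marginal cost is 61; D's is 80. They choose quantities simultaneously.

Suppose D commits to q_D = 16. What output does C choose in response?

13.25

Firm C's profit: π = q_C(215 − 4q_C − 3q_D) − 61q_C.
∂π/∂q_C = 154 − 8q_C − 3q_D = 0 ⇒ q_C = 19.25 − 0.375q_D.
At q_D = 16: q_C = 19.25 − 0.375·16 = 13.25.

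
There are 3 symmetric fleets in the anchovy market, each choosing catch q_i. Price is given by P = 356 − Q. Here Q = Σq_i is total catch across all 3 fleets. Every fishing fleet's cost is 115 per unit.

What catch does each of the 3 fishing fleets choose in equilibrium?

A representative fishing fleet's profit is π_i = q_i(356 − Q) − 115q_i, with Q = q_i + Σ_{j≠i} q_j.
First-order condition: 241 − 2q_i − Σ_{j≠i} q_j = 0.
With identical fishing fleets, set every q_j = q: then 241 − 2q − 2q = 0, i.e. q = 241/4 = 60.25.

60.25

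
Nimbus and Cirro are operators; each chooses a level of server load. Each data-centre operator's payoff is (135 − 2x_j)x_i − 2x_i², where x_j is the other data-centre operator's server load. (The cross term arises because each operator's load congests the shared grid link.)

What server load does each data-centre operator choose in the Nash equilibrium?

Nimbus's payoff is (135 − 2x_C)x_N − 2x_N².
∂π/∂x_N = 135 − 2x_C − 4x_N = 0, so x_N = 33.75 − 0.5x_C.
Setting x_N = x_C in the reaction function: x_N = 33.75 − 0.5x_N, so x_N = 33.75 / 1.5 = 22.5.

22.5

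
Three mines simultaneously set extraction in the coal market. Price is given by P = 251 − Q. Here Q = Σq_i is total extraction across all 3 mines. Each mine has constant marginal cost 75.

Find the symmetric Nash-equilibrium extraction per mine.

A representative mine's profit is π_i = q_i(251 − Q) − 75q_i, with Q = q_i + Σ_{j≠i} q_j.
First-order condition: 176 − 2q_i − Σ_{j≠i} q_j = 0.
Imposing symmetry (q_j = q for all j) turns Σ_{j≠i} q_j into 2q, so 176 = 4q and q = 44.

44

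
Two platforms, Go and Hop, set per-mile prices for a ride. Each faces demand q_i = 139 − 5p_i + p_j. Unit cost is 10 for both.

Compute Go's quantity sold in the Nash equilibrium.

Go's profit: π = (p_{Go} − 10)(139 − 5p_{Go} + p_{Hop}).
∂π/∂p_{Go} = 189 − 10p_{Go} + p_{Hop} = 0 ⇒ p_{Go} = 18.9 + 0.1p_{Hop}.
By symmetry p_{Hop} = p_{Go}; substituting into the reaction function, 0.9p_{Go} = 18.9 and p_{Go} = 21.
q_{Go} = 139 − 5·21 + 21 = 55.

55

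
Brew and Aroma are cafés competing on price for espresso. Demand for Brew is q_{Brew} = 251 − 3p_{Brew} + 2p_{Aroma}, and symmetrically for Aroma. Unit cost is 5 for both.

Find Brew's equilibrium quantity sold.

184.5

Brew's profit: π = (p_{Brew} − 5)(251 − 3p_{Brew} + 2p_{Aroma}).
∂π/∂p_{Brew} = 266 − 6p_{Brew} + 2p_{Aroma} = 0 ⇒ p_{Brew} = 133/3 + (1/3)p_{Aroma}.
Setting p_{Brew} = p_{Aroma} in the reaction function: p_{Brew} = 133/3 + (1/3)p_{Brew}, so p_{Brew} = (133/3) / (2/3) = 66.5.
q_{Brew} = 251 − 3·66.5 + 2·66.5 = 184.5.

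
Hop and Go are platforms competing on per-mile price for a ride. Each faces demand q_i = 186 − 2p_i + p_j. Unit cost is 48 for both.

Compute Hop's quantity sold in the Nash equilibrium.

Hop's profit: π = (p_{Hop} − 48)(186 − 2p_{Hop} + p_{Go}).
∂π/∂p_{Hop} = 282 − 4p_{Hop} + p_{Go} = 0 ⇒ p_{Hop} = 70.5 + 0.25p_{Go}.
Setting p_{Hop} = p_{Go} in the reaction function: p_{Hop} = 70.5 + 0.25p_{Hop}, so p_{Hop} = 70.5 / 0.75 = 94.
q_{Hop} = 186 − 2·94 + 94 = 92.

92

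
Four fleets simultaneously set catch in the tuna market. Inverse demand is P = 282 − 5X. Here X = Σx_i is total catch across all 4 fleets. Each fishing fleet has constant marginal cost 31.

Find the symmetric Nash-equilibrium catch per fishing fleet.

10.04

A representative fishing fleet's profit is π_i = x_i(282 − 5X) − 31x_i, with X = x_i + Σ_{j≠i} x_j.
First-order condition: 251 − 10x_i − 5Σ_{j≠i} x_j = 0.
In a symmetric equilibrium every fishing fleet chooses the same x, so Σ_{j≠i} x_j = 3x. The condition becomes 251 − 25x = 0, giving x = 251/25 = 10.04.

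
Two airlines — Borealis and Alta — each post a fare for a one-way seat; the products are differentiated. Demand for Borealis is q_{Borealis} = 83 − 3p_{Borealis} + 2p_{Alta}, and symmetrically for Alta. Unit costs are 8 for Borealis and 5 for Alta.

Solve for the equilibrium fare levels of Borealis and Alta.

26.1875, 25.0625

Borealis's profit: π = (p_{Borealis} − 8)(83 − 3p_{Borealis} + 2p_{Alta}).
∂π/∂p_{Borealis} = 107 − 6p_{Borealis} + 2p_{Alta} = 0 ⇒ p_{Borealis} = 107/6 + (1/3)p_{Alta}.
Similarly p_{Alta} = 49/3 + (1/3)p_{Borealis}.
Solving the two reaction functions simultaneously: (1 − (1/3)(1/3))p_{Borealis} = 107/6 + (1/3)·(49/3), so (8/9)p_{Borealis} = 419/18 and p_{Borealis} = 26.1875.
Then p_{Alta} = 49/3 + (1/3)·26.1875 = 25.0625.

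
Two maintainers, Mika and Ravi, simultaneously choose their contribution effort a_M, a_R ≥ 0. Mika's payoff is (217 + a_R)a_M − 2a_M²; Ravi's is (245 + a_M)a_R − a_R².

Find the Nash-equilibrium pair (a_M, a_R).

97, 171

Expanding Mika's payoff: 217a_M + a_Ra_M − 2a_M².
∂π/∂a_M = 217 + a_R − 4a_M = 0, so a_M = 54.25 + 0.25a_R.
Likewise for Ravi: a_R = 122.5 + 0.5a_M.
Plugging a_R into Mika's best response: a_M = 54.25 + 0.25(122.5 + 0.5a_M) ⇒ 0.875a_M = 84.875, so a_M = 97.
Then a_R = 122.5 + 0.5·97 = 171.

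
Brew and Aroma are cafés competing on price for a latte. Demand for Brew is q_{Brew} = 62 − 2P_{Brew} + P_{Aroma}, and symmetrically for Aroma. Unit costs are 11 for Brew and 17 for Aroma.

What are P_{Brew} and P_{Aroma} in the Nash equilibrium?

28.8, 31.2

Brew's profit: π = (P_{Brew} − 11)(62 − 2P_{Brew} + P_{Aroma}).
∂π/∂P_{Brew} = 84 − 4P_{Brew} + P_{Aroma} = 0 ⇒ P_{Brew} = 21 + 0.25P_{Aroma}.
Similarly P_{Aroma} = 24 + 0.25P_{Brew}.
Solving the two reaction functions simultaneously: (1 − (0.25)(0.25))P_{Brew} = 21 + 0.25·24, so 0.9375P_{Brew} = 27 and P_{Brew} = 28.8.
Then P_{Aroma} = 24 + 0.25·28.8 = 31.2.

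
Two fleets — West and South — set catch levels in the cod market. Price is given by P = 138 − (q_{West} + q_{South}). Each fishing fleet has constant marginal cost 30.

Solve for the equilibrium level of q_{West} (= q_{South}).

Fishing fleet West's profit: π = q_{West}(138 − (q_{West} + q_{South})) − 30q_{West}.
∂π/∂q_{West} = 108 − 2q_{West} − q_{South} = 0, so q_{West} = 54 − 0.5q_{South}.
By symmetry q_{South} = q_{West}; substituting into the reaction function, 1.5q_{West} = 54 and q_{West} = 36.

36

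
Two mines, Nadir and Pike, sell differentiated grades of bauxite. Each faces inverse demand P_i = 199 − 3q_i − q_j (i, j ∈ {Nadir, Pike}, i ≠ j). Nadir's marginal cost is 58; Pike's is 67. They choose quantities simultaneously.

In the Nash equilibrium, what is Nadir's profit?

Mine Nadir's profit: π = q_{Nadir}(199 − 3q_{Nadir} − q_{Pike}) − 58q_{Nadir}.
∂π/∂q_{Nadir} = 141 − 6q_{Nadir} − q_{Pike} = 0 ⇒ q_{Nadir} = 23.5 − (1/6)q_{Pike}.
Similarly q_{Pike} = 22 − (1/6)q_{Nadir}.
Plugging q_{Pike} into Nadir's best response: q_{Nadir} = 23.5 − (1/6)(22 − (1/6)q_{Nadir}) ⇒ (35/36)q_{Nadir} = 119/6, so q_{Nadir} = 20.4.
Then q_{Pike} = 22 − (1/6)·20.4 = 18.6.
P_{Nadir} = 199 − 3·20.4 − 18.6 = 119.2.
Profit = (119.2 − 58)·20.4 = 1248.48.

1248.48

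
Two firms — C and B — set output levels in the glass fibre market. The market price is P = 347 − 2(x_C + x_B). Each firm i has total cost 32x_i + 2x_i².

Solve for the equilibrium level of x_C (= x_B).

31.5

Firm C's profit: π = x_C(347 − 2(x_C + x_B)) − 32x_C − 2x_C².
∂π/∂x_C = 315 − 8x_C − 2x_B = 0, so x_C = 39.375 − 0.25x_B.
By symmetry x_B = x_C; substituting into the reaction function, 1.25x_C = 39.375 and x_C = 31.5.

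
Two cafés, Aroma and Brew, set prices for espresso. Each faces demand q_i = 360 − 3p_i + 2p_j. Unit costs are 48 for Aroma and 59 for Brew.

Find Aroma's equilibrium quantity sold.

240.1875

Aroma's profit: π = (p_{Aroma} − 48)(360 − 3p_{Aroma} + 2p_{Brew}).
∂π/∂p_{Aroma} = 504 − 6p_{Aroma} + 2p_{Brew} = 0 ⇒ p_{Aroma} = 84 + (1/3)p_{Brew}.
Similarly p_{Brew} = 89.5 + (1/3)p_{Aroma}.
Plugging p_{Brew} into Aroma's best response: p_{Aroma} = 84 + (1/3)(89.5 + (1/3)p_{Aroma}) ⇒ (8/9)p_{Aroma} = 683/6, so p_{Aroma} = 128.0625.
Then p_{Brew} = 89.5 + (1/3)·128.0625 = 132.1875.
q_{Aroma} = 360 − 3·128.0625 + 2·132.1875 = 240.1875.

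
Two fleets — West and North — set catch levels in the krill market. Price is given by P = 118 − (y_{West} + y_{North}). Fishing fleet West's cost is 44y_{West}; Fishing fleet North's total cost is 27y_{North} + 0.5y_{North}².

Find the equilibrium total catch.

47.8

Fishing fleet West's profit: π = y_{West}(118 − (y_{West} + y_{North})) − 44y_{West}.
∂π/∂y_{West} = 74 − 2y_{West} − y_{North} = 0, so y_{West} = 37 − 0.5y_{North}.
For North: ∂π/∂y_{North} = 91 − 3y_{North} − y_{West} = 0 ⇒ y_{North} = 91/3 − (1/3)y_{West}.
Substituting the second reaction function into the first: y_{West} = 37 − 0.5(91/3 − (1/3)y_{West}), which gives (5/6)y_{West} = 131/6 ⇒ y_{West} = 26.2.
Then y_{North} = 91/3 − (1/3)·26.2 = 21.6.
Total catch: 26.2 + 21.6 = 47.8.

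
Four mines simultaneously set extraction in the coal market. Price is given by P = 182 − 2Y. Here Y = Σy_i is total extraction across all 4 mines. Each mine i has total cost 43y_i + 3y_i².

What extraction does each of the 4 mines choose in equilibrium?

8.6875

A representative mine's profit is π_i = y_i(182 − 2Y) − 43y_i − 3y_i², with Y = y_i + Σ_{j≠i} y_j.
First-order condition: 139 − 10y_i − 2Σ_{j≠i} y_j = 0.
Imposing symmetry (y_j = y for all j) turns Σ_{j≠i} y_j into 3y, so 139 = 16y and y = 8.6875.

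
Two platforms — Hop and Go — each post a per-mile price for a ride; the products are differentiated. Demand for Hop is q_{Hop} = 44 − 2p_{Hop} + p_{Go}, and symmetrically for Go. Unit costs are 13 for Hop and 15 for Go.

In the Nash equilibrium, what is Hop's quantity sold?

Hop's profit: π = (p_{Hop} − 13)(44 − 2p_{Hop} + p_{Go}).
∂π/∂p_{Hop} = 70 − 4p_{Hop} + p_{Go} = 0 ⇒ p_{Hop} = 17.5 + 0.25p_{Go}.
Similarly p_{Go} = 18.5 + 0.25p_{Hop}.
Solving the two reaction functions simultaneously: (1 − (0.25)(0.25))p_{Hop} = 17.5 + 0.25·18.5, so 0.9375p_{Hop} = 22.125 and p_{Hop} = 23.6.
Then p_{Go} = 18.5 + 0.25·23.6 = 24.4.
q_{Hop} = 44 − 2·23.6 + 24.4 = 21.2.

21.2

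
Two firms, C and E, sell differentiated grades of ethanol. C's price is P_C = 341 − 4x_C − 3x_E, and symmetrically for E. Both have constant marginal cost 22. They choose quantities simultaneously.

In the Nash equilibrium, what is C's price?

Firm C's profit: π = x_C(341 − 4x_C − 3x_E) − 22x_C.
∂π/∂x_C = 319 − 8x_C − 3x_E = 0 ⇒ x_C = 39.875 − 0.375x_E.
By symmetry x_E = x_C; substituting into the reaction function, 1.375x_C = 39.875 and x_C = 29.
P_C = 341 − 4·29 − 3·29 = 138.

138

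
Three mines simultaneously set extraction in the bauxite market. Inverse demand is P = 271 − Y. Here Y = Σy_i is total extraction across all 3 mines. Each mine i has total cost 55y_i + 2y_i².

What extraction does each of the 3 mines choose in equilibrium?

A representative mine's profit is π_i = y_i(271 − Y) − 55y_i − 2y_i², with Y = y_i + Σ_{j≠i} y_j.
First-order condition: 216 − 6y_i − Σ_{j≠i} y_j = 0.
In a symmetric equilibrium every mine chooses the same y, so Σ_{j≠i} y_j = 2y. The condition becomes 216 − 8y = 0, giving y = 216/8 = 27.

27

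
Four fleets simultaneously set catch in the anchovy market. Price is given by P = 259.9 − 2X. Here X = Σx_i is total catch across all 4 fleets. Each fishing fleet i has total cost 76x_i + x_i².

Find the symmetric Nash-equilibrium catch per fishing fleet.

A representative fishing fleet's profit is π_i = x_i(259.9 − 2X) − 76x_i − x_i², with X = x_i + Σ_{j≠i} x_j.
First-order condition: 183.9 − 6x_i − 2Σ_{j≠i} x_j = 0.
In a symmetric equilibrium every fishing fleet chooses the same x, so Σ_{j≠i} x_j = 3x. The condition becomes 183.9 − 12x = 0, giving x = 183.9/12 = 15.325.

15.325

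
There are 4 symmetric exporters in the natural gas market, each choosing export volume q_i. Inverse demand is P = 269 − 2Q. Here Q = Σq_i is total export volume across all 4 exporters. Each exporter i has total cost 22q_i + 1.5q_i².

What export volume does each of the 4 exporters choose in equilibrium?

A representative exporter's profit is π_i = q_i(269 − 2Q) − 22q_i − 1.5q_i², with Q = q_i + Σ_{j≠i} q_j.
First-order condition: 247 − 7q_i − 2Σ_{j≠i} q_j = 0.
Imposing symmetry (q_j = q for all j) turns Σ_{j≠i} q_j into 3q, so 247 = 13q and q = 19.

19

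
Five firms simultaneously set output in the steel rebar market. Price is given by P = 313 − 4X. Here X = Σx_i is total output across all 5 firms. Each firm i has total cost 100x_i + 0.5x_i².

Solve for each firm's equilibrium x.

8.52

A representative firm's profit is π_i = x_i(313 − 4X) − 100x_i − 0.5x_i², with X = x_i + Σ_{j≠i} x_j.
First-order condition: 213 − 9x_i − 4Σ_{j≠i} x_j = 0.
With identical firms, set every x_j = x: then 213 − 9x − 16x = 0, i.e. x = 213/25 = 8.52.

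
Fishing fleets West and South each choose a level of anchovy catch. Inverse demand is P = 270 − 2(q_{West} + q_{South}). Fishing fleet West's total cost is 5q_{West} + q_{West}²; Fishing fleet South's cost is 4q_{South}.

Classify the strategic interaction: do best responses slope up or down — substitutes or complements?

strategic substitutes

Fishing fleet West's profit: π = q_{West}(270 − 2(q_{West} + q_{South})) − 5q_{West} − q_{West}².
∂π/∂q_{West} = 265 − 6q_{West} − 2q_{South} = 0, so q_{West} = 265/6 − (1/3)q_{South}.
The best-response slope dq_{West}/dq_{South} = −1/3 < 0: the reaction function is downward-sloping, so the choices are strategic substitutes.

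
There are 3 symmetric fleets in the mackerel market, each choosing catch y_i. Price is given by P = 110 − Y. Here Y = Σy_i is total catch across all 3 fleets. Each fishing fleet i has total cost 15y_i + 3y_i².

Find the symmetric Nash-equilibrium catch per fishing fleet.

A representative fishing fleet's profit is π_i = y_i(110 − Y) − 15y_i − 3y_i², with Y = y_i + Σ_{j≠i} y_j.
First-order condition: 95 − 8y_i − Σ_{j≠i} y_j = 0.
With identical fishing fleets, set every y_j = y: then 95 − 8y − 2y = 0, i.e. y = 95/10 = 9.5.

9.5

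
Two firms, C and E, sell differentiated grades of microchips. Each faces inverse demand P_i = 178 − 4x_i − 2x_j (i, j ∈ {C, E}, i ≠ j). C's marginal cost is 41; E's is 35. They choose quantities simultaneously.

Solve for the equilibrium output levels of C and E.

Firm C's profit: π = x_C(178 − 4x_C − 2x_E) − 41x_C.
∂π/∂x_C = 137 − 8x_C − 2x_E = 0 ⇒ x_C = 17.125 − 0.25x_E.
Similarly x_E = 17.875 − 0.25x_C.
Substituting the second reaction function into the first: x_C = 17.125 − 0.25(17.875 − 0.25x_C), which gives 0.9375x_C = 405/32 ⇒ x_C = 13.5.
Then x_E = 17.875 − 0.25·13.5 = 14.5.

13.5, 14.5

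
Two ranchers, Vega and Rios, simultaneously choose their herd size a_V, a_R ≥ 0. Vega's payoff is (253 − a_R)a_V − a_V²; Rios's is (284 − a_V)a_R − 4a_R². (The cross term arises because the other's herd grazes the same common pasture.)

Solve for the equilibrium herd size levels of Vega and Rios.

Expanding Vega's payoff: 253a_V − a_Ra_V − a_V².
∂π/∂a_V = 253 − a_R − 2a_V = 0, so a_V = 126.5 − 0.5a_R.
Likewise for Rios: a_R = 35.5 − 0.125a_V.
Plugging a_R into Vega's best response: a_V = 126.5 − 0.5(35.5 − 0.125a_V) ⇒ 0.9375a_V = 108.75, so a_V = 116.
Then a_R = 35.5 − 0.125·116 = 21.

116, 21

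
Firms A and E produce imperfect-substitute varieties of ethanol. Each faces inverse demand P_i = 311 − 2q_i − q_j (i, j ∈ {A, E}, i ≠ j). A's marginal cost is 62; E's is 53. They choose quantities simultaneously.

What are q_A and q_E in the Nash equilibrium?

49.2, 52.2

Firm A's profit: π = q_A(311 − 2q_A − q_E) − 62q_A.
∂π/∂q_A = 249 − 4q_A − q_E = 0 ⇒ q_A = 62.25 − 0.25q_E.
Similarly q_E = 64.5 − 0.25q_A.
Substituting the second reaction function into the first: q_A = 62.25 − 0.25(64.5 − 0.25q_A), which gives 0.9375q_A = 46.125 ⇒ q_A = 49.2.
Then q_E = 64.5 − 0.25·49.2 = 52.2.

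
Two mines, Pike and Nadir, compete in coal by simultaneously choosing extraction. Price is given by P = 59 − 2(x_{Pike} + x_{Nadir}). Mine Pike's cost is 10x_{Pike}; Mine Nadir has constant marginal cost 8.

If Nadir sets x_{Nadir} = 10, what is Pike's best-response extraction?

7.25

Mine Pike's profit: π = x_{Pike}(59 − 2(x_{Pike} + x_{Nadir})) − 10x_{Pike}.
∂π/∂x_{Pike} = 49 − 4x_{Pike} − 2x_{Nadir} = 0, so x_{Pike} = 12.25 − 0.5x_{Nadir}.
At x_{Nadir} = 10: x_{Pike} = 12.25 − 0.5·10 = 7.25.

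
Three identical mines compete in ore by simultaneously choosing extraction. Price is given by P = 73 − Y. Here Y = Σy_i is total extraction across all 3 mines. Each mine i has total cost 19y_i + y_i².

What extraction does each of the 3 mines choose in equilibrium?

9

A representative mine's profit is π_i = y_i(73 − Y) − 19y_i − y_i², with Y = y_i + Σ_{j≠i} y_j.
First-order condition: 54 − 4y_i − Σ_{j≠i} y_j = 0.
Imposing symmetry (y_j = y for all j) turns Σ_{j≠i} y_j into 2y, so 54 = 6y and y = 9.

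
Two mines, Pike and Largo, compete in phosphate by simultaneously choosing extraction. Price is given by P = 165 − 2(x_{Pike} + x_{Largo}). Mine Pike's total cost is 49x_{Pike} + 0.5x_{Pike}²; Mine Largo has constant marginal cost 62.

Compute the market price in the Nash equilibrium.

Mine Pike's profit: π = x_{Pike}(165 − 2(x_{Pike} + x_{Largo})) − 49x_{Pike} − 0.5x_{Pike}².
∂π/∂x_{Pike} = 116 − 5x_{Pike} − 2x_{Largo} = 0, so x_{Pike} = 23.2 − 0.4x_{Largo}.
For Largo: ∂π/∂x_{Largo} = 103 − 4x_{Largo} − 2x_{Pike} = 0 ⇒ x_{Largo} = 25.75 − 0.5x_{Pike}.
Solving the two reaction functions simultaneously: (1 − (−0.4)(−0.5))x_{Pike} = 23.2 − 0.4·25.75, so 0.8x_{Pike} = 12.9 and x_{Pike} = 16.125.
Then x_{Largo} = 25.75 − 0.5·16.125 = 17.6875.
Equilibrium price: P = 165 − 2·33.8125 = 97.375.

97.375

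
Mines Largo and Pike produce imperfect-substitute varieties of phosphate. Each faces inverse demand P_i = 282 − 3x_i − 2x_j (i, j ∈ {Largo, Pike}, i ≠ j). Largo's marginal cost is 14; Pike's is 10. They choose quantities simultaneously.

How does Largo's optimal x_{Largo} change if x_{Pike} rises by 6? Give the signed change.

Mine Largo's profit: π = x_{Largo}(282 − 3x_{Largo} − 2x_{Pike}) − 14x_{Largo}.
∂π/∂x_{Largo} = 268 − 6x_{Largo} − 2x_{Pike} = 0 ⇒ x_{Largo} = 134/3 − (1/3)x_{Pike}.
The reaction-function slope is −1/3, so a 6-unit rise in x_{Pike} moves x_{Largo} by −1/3 × 6 = −2. Largo's best response falls — the actions are strategic substitutes.

-2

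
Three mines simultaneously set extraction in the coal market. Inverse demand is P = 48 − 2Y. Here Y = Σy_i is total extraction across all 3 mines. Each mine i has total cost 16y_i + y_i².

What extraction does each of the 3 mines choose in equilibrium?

3.2

A representative mine's profit is π_i = y_i(48 − 2Y) − 16y_i − y_i², with Y = y_i + Σ_{j≠i} y_j.
First-order condition: 32 − 6y_i − 2Σ_{j≠i} y_j = 0.
In a symmetric equilibrium every mine chooses the same y, so Σ_{j≠i} y_j = 2y. The condition becomes 32 − 10y = 0, giving y = 32/10 = 3.2.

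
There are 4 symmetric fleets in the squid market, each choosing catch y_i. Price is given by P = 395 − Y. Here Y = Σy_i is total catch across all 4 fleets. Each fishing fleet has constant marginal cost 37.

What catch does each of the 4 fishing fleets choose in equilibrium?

71.6

A representative fishing fleet's profit is π_i = y_i(395 − Y) − 37y_i, with Y = y_i + Σ_{j≠i} y_j.
First-order condition: 358 − 2y_i − Σ_{j≠i} y_j = 0.
In a symmetric equilibrium every fishing fleet chooses the same y, so Σ_{j≠i} y_j = 3y. The condition becomes 358 − 5y = 0, giving y = 358/5 = 71.6.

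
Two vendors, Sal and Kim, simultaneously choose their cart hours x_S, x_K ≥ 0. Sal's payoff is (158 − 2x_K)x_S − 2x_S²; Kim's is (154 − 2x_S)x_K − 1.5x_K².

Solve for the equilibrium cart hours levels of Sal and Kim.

Expanding Sal's payoff: 158x_S − 2x_Kx_S − 2x_S².
∂π/∂x_S = 158 − 2x_K − 4x_S = 0, so x_S = 39.5 − 0.5x_K.
Likewise for Kim: x_K = 154/3 − (2/3)x_S.
Solving the two reaction functions simultaneously: (1 − (−0.5)(−2/3))x_S = 39.5 − 0.5·(154/3), so (2/3)x_S = 83/6 and x_S = 20.75.
Then x_K = 154/3 − (2/3)·20.75 = 37.5.

20.75, 37.5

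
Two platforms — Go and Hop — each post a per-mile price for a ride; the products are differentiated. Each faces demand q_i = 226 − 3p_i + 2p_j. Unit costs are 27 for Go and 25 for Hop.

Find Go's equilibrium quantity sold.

Go's profit: π = (p_{Go} − 27)(226 − 3p_{Go} + 2p_{Hop}).
∂π/∂p_{Go} = 307 − 6p_{Go} + 2p_{Hop} = 0 ⇒ p_{Go} = 307/6 + (1/3)p_{Hop}.
Similarly p_{Hop} = 301/6 + (1/3)p_{Go}.
Solving the two reaction functions simultaneously: (1 − (1/3)(1/3))p_{Go} = 307/6 + (1/3)·(301/6), so (8/9)p_{Go} = 611/9 and p_{Go} = 76.375.
Then p_{Hop} = 301/6 + (1/3)·76.375 = 75.625.
q_{Go} = 226 − 3·76.375 + 2·75.625 = 148.125.

148.125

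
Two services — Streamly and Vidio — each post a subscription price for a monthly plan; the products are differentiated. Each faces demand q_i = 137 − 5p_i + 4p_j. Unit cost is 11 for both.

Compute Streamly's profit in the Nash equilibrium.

Streamly's profit: π = (p_{Streamly} − 11)(137 − 5p_{Streamly} + 4p_{Vidio}).
∂π/∂p_{Streamly} = 192 − 10p_{Streamly} + 4p_{Vidio} = 0 ⇒ p_{Streamly} = 19.2 + 0.4p_{Vidio}.
The game is symmetric, so in equilibrium p_{Vidio} = p_{Streamly}: the reaction function gives 0.6p_{Streamly} = 19.2, hence p_{Streamly} = 32.
q_{Streamly} = 137 − 5·32 + 4·32 = 105.
Profit = (32 − 11)·105 = 2205.

2205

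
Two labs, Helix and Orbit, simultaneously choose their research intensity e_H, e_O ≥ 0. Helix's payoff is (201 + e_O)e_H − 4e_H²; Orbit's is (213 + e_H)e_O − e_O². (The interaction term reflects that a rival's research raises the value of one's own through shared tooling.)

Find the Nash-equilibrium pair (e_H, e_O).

Expanding Helix's payoff: 201e_H + e_Oe_H − 4e_H².
∂π/∂e_H = 201 + e_O − 8e_H = 0, so e_H = 25.125 + 0.125e_O.
Likewise for Orbit: e_O = 106.5 + 0.5e_H.
Solving the two reaction functions simultaneously: (1 − (0.125)(0.5))e_H = 25.125 + 0.125·106.5, so 0.9375e_H = 38.4375 and e_H = 41.
Then e_O = 106.5 + 0.5·41 = 127.

41, 127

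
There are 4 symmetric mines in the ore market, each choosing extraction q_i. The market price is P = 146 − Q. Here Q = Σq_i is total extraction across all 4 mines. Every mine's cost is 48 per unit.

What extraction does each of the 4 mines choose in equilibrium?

A representative mine's profit is π_i = q_i(146 − Q) − 48q_i, with Q = q_i + Σ_{j≠i} q_j.
First-order condition: 98 − 2q_i − Σ_{j≠i} q_j = 0.
With identical mines, set every q_j = q: then 98 − 2q − 3q = 0, i.e. q = 98/5 = 19.6.

19.6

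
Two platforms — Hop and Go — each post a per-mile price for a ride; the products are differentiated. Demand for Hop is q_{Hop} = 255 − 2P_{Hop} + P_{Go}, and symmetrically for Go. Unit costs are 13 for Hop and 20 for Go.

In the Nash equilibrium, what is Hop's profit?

Hop's profit: π = (P_{Hop} − 13)(255 − 2P_{Hop} + P_{Go}).
∂π/∂P_{Hop} = 281 − 4P_{Hop} + P_{Go} = 0 ⇒ P_{Hop} = 70.25 + 0.25P_{Go}.
Similarly P_{Go} = 73.75 + 0.25P_{Hop}.
Plugging P_{Go} into Hop's best response: P_{Hop} = 70.25 + 0.25(73.75 + 0.25P_{Hop}) ⇒ 0.9375P_{Hop} = 88.6875, so P_{Hop} = 94.6.
Then P_{Go} = 73.75 + 0.25·94.6 = 97.4.
q_{Hop} = 255 − 2·94.6 + 97.4 = 163.2.
Profit = (94.6 − 13)·163.2 = 13317.12.

13317.12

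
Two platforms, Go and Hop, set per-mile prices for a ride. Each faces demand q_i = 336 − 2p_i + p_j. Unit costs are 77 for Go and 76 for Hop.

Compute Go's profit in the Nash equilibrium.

14860.88

Go's profit: π = (p_{Go} − 77)(336 − 2p_{Go} + p_{Hop}).
∂π/∂p_{Go} = 490 − 4p_{Go} + p_{Hop} = 0 ⇒ p_{Go} = 122.5 + 0.25p_{Hop}.
Similarly p_{Hop} = 122 + 0.25p_{Go}.
Plugging p_{Hop} into Go's best response: p_{Go} = 122.5 + 0.25(122 + 0.25p_{Go}) ⇒ 0.9375p_{Go} = 153, so p_{Go} = 163.2.
Then p_{Hop} = 122 + 0.25·163.2 = 162.8.
q_{Go} = 336 − 2·163.2 + 162.8 = 172.4.
Profit = (163.2 − 77)·172.4 = 14860.88.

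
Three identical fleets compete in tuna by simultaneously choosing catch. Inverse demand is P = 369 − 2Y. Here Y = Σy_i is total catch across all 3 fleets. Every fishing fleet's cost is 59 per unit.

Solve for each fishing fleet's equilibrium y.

38.75

A representative fishing fleet's profit is π_i = y_i(369 − 2Y) − 59y_i, with Y = y_i + Σ_{j≠i} y_j.
First-order condition: 310 − 4y_i − 2Σ_{j≠i} y_j = 0.
With identical fishing fleets, set every y_j = y: then 310 − 4y − 4y = 0, i.e. y = 310/8 = 38.75.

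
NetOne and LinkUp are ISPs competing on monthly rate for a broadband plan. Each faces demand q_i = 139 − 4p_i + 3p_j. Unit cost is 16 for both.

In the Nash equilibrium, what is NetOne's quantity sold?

NetOne's profit: π = (p_{NetOne} − 16)(139 − 4p_{NetOne} + 3p_{LinkUp}).
∂π/∂p_{NetOne} = 203 − 8p_{NetOne} + 3p_{LinkUp} = 0 ⇒ p_{NetOne} = 25.375 + 0.375p_{LinkUp}.
Setting p_{NetOne} = p_{LinkUp} in the reaction function: p_{NetOne} = 25.375 + 0.375p_{NetOne}, so p_{NetOne} = 25.375 / 0.625 = 40.6.
q_{NetOne} = 139 − 4·40.6 + 3·40.6 = 98.4.

98.4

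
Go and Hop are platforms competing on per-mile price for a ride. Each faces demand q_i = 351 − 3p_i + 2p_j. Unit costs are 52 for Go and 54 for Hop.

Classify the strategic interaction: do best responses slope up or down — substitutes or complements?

Go's profit: π = (p_{Go} − 52)(351 − 3p_{Go} + 2p_{Hop}).
∂π/∂p_{Go} = 507 − 6p_{Go} + 2p_{Hop} = 0 ⇒ p_{Go} = 84.5 + (1/3)p_{Hop}.
The best-response slope dp_{Go}/dp_{Hop} = 1/3 > 0: the reaction function is upward-sloping, so the choices are strategic complements.

strategic complements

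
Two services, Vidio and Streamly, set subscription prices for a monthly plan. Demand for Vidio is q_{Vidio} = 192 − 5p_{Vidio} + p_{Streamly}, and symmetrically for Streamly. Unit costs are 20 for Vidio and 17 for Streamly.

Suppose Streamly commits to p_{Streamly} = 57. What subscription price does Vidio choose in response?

34.9

Vidio's profit: π = (p_{Vidio} − 20)(192 − 5p_{Vidio} + p_{Streamly}).
∂π/∂p_{Vidio} = 292 − 10p_{Vidio} + p_{Streamly} = 0 ⇒ p_{Vidio} = 29.2 + 0.1p_{Streamly}.
At p_{Streamly} = 57: p_{Vidio} = 29.2 + 0.1·57 = 34.9.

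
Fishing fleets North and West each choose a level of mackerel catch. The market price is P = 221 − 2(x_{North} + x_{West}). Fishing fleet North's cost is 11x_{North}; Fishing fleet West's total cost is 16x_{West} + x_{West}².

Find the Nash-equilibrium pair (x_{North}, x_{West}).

Fishing fleet North's profit: π = x_{North}(221 − 2(x_{North} + x_{West})) − 11x_{North}.
∂π/∂x_{North} = 210 − 4x_{North} − 2x_{West} = 0, so x_{North} = 52.5 − 0.5x_{West}.
For West: ∂π/∂x_{West} = 205 − 6x_{West} − 2x_{North} = 0 ⇒ x_{West} = 205/6 − (1/3)x_{North}.
Substituting the second reaction function into the first: x_{North} = 52.5 − 0.5(205/6 − (1/3)x_{North}), which gives (5/6)x_{North} = 425/12 ⇒ x_{North} = 42.5.
Then x_{West} = 205/6 − (1/3)·42.5 = 20.

42.5, 20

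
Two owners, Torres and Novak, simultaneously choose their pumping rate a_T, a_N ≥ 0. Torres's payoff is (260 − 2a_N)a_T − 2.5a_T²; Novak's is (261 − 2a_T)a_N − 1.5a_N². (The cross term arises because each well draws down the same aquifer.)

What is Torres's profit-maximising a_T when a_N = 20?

Expanding Torres's payoff: 260a_T − 2a_Na_T − 2.5a_T².
∂π/∂a_T = 260 − 2a_N − 5a_T = 0, so a_T = 52 − 0.4a_N.
At a_N = 20: a_T = 52 − 0.4·20 = 44.

44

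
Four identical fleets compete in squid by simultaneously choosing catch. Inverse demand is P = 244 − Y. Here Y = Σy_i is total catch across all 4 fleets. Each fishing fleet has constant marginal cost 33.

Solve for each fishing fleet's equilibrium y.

42.2

A representative fishing fleet's profit is π_i = y_i(244 − Y) − 33y_i, with Y = y_i + Σ_{j≠i} y_j.
First-order condition: 211 − 2y_i − Σ_{j≠i} y_j = 0.
In a symmetric equilibrium every fishing fleet chooses the same y, so Σ_{j≠i} y_j = 3y. The condition becomes 211 − 5y = 0, giving y = 211/5 = 42.2.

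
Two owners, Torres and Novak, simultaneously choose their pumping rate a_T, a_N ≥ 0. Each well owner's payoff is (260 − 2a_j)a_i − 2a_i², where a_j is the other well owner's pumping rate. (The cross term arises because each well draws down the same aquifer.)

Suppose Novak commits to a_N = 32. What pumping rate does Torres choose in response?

49

Torres's payoff is (260 − 2a_N)a_T − 2a_T².
∂π/∂a_T = 260 − 2a_N − 4a_T = 0, so a_T = 65 − 0.5a_N.
At a_N = 32: a_T = 65 − 0.5·32 = 49.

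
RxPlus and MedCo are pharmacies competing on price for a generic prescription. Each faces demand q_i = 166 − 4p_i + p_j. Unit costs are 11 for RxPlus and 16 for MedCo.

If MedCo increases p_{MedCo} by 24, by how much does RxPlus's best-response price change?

RxPlus's profit: π = (p_{RxPlus} − 11)(166 − 4p_{RxPlus} + p_{MedCo}).
∂π/∂p_{RxPlus} = 210 − 8p_{RxPlus} + p_{MedCo} = 0 ⇒ p_{RxPlus} = 26.25 + 0.125p_{MedCo}.
The reaction-function slope is 0.125, so a 24-unit rise in p_{MedCo} moves p_{RxPlus} by 0.125 × 24 = 3. RxPlus's best response rises — the actions are strategic complements.

3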